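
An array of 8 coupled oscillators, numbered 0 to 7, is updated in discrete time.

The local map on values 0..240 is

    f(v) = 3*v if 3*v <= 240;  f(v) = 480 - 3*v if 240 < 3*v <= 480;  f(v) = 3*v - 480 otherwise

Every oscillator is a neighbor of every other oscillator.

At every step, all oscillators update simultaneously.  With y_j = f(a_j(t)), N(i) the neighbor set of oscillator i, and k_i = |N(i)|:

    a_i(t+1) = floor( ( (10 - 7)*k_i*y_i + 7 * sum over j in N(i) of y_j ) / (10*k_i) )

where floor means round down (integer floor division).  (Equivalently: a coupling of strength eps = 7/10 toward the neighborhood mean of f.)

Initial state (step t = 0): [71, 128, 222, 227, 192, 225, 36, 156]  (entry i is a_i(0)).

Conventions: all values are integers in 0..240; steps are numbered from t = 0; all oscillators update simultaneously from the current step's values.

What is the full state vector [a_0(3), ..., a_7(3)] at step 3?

Answer: [193, 202, 195, 194, 202, 195, 201, 206]

Derivation:
t=0: [71, 128, 222, 227, 192, 225, 36, 156]
t=1: [153, 129, 147, 150, 129, 149, 132, 113]
t=2: [57, 72, 61, 59, 72, 60, 70, 81]
t=3: [193, 202, 195, 194, 202, 195, 201, 206]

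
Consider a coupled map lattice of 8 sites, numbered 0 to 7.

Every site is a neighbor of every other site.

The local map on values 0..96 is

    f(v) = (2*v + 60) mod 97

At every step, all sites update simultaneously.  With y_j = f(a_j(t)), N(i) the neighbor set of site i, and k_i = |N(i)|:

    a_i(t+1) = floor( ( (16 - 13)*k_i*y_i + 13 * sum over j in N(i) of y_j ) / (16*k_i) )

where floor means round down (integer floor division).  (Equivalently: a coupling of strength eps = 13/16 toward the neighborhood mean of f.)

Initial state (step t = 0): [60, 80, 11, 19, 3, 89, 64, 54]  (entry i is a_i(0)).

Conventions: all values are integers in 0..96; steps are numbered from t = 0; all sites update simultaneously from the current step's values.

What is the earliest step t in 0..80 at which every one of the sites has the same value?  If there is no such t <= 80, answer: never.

Answer: 3
Key observation: Synchronization is absorbing here: once all sites are equal they stay equal, and step 3 is the first all-equal step.

Derivation:
t=0: [60, 80, 11, 19, 3, 89, 64, 54]  (not all equal)
t=1: [59, 55, 59, 53, 58, 57, 60, 58]  (not all equal)
t=2: [77, 77, 77, 77, 77, 77, 78, 77]  (not all equal)
t=3: [20, 20, 20, 20, 20, 20, 20, 20]  (all equal)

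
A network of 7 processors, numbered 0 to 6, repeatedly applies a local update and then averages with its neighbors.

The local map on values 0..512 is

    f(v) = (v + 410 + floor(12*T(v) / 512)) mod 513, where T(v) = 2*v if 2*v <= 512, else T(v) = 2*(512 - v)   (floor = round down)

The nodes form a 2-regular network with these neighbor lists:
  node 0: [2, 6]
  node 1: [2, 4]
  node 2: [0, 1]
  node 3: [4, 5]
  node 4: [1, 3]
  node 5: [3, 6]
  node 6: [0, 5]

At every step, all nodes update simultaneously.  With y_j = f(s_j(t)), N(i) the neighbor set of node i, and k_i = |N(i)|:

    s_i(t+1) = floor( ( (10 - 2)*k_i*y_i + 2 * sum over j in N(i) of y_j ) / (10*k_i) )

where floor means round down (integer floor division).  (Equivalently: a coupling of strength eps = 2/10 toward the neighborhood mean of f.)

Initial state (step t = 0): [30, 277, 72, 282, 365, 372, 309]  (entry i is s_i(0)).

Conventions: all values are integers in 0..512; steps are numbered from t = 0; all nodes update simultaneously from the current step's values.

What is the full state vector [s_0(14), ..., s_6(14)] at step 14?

Simulating step by step:
t=0: [30, 277, 72, 282, 365, 372, 309]
t=1: [422, 223, 450, 205, 251, 260, 243]
t=2: [308, 154, 324, 121, 151, 160, 169]
t=3: [201, 74, 210, 30, 52, 60, 86]
t=4: [147, 447, 152, 446, 464, 471, 457]
t=5: [81, 319, 84, 350, 359, 365, 326]
t=6: [468, 256, 469, 256, 258, 262, 261]
t=7: [347, 185, 347, 165, 165, 169, 188]
t=8: [235, 104, 234, 69, 71, 74, 106]
t=9: [129, 66, 127, 482, 435, 438, 68]
t=10: [76, 419, 74, 371, 353, 356, 421]
t=11: [472, 330, 470, 270, 265, 267, 332]
t=12: [356, 242, 354, 177, 179, 181, 244]
t=13: [249, 154, 247, 82, 90, 92, 156]
t=14: [147, 112, 145, 497, 458, 460, 114]

Answer: [147, 112, 145, 497, 458, 460, 114]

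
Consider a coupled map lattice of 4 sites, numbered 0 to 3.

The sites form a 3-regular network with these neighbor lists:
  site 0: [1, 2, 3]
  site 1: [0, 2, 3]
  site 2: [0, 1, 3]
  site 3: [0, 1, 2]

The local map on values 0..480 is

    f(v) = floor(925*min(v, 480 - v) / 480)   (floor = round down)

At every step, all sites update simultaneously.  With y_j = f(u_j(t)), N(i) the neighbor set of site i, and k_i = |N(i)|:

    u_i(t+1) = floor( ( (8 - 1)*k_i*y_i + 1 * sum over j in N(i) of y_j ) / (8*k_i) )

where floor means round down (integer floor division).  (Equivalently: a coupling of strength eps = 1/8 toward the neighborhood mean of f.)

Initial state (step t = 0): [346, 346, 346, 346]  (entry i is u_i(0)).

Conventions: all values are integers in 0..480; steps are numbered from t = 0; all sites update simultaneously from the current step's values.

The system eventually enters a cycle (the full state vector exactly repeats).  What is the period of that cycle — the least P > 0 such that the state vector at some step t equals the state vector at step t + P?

Simulating step by step:
t=0: [346, 346, 346, 346]
t=1: [258, 258, 258, 258]
t=2: [427, 427, 427, 427]
t=3: [102, 102, 102, 102]
t=4: [196, 196, 196, 196]
t=5: [377, 377, 377, 377]
t=6: [198, 198, 198, 198]
t=7: [381, 381, 381, 381]
t=8: [190, 190, 190, 190]
t=9: [366, 366, 366, 366]
t=10: [219, 219, 219, 219]
t=11: [422, 422, 422, 422]
t=12: [111, 111, 111, 111]
t=13: [213, 213, 213, 213]
t=14: [410, 410, 410, 410]
t=15: [134, 134, 134, 134]
t=16: [258, 258, 258, 258]

Answer: 15
Key observation: The state at step 1, [258, 258, 258, 258], reappears at step 16 — and no state repeats earlier — so the cycle the system enters has period 15.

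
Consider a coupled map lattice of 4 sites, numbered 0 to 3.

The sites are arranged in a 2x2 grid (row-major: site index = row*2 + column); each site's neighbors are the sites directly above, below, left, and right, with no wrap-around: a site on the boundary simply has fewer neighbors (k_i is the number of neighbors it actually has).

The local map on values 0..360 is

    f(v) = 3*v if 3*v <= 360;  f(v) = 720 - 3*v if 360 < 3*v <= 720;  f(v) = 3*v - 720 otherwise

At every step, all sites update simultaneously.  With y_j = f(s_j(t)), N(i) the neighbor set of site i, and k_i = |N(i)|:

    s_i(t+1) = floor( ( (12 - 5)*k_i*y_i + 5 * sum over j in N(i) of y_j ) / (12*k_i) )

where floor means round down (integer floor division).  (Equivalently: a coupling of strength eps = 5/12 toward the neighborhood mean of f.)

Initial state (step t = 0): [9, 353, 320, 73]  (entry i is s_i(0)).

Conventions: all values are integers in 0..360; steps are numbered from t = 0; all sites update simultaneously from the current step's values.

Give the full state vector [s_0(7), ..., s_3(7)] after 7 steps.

Answer: [115, 196, 196, 257]

Derivation:
t=0: [9, 353, 320, 73]
t=1: [136, 249, 191, 248]
t=2: [218, 85, 155, 50]
t=3: [144, 193, 193, 193]
t=4: [226, 171, 171, 141]
t=5: [110, 191, 191, 259]
t=6: [253, 166, 166, 94]
t=7: [115, 196, 196, 257]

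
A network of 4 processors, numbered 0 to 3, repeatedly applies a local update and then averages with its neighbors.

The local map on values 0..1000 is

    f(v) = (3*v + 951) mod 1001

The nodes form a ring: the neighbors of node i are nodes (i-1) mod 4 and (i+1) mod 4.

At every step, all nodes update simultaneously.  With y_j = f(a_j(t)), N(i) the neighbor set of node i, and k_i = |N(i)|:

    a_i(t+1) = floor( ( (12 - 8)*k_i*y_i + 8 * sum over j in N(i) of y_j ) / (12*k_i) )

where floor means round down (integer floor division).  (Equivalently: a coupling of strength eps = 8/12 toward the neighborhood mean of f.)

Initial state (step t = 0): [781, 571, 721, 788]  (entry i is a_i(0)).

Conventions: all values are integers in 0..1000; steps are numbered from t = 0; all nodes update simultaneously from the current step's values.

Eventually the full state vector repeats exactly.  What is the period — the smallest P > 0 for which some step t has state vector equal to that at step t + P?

Answer: 2
Key observation: The state at step 10, [591, 382, 531, 598], reappears at step 12 — and no state repeats earlier — so the cycle the system enters has period 2.

Derivation:
t=0: [781, 571, 721, 788]
t=1: [421, 354, 361, 238]
t=2: [295, 85, 235, 302]
t=3: [632, 565, 572, 782]
t=4: [594, 718, 534, 601]
t=5: [528, 461, 468, 678]
t=6: [616, 406, 556, 623]
t=7: [594, 527, 534, 744]
t=8: [480, 604, 420, 487]
t=9: [520, 453, 460, 336]
t=10: [591, 382, 531, 598]
t=11: [520, 453, 460, 669]
t=12: [591, 382, 531, 598]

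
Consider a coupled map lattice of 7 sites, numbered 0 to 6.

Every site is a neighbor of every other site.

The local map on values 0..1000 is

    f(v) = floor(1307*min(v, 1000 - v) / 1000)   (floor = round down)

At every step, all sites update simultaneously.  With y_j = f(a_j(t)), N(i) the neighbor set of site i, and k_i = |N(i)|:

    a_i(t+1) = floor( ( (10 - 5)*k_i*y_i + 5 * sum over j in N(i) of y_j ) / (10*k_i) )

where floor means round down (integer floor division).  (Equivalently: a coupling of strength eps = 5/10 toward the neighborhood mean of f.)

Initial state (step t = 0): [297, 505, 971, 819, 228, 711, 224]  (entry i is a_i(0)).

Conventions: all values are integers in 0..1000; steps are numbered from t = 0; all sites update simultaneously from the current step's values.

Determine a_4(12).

Answer: a_4(12) = 598

Derivation:
t=0: [297, 505, 971, 819, 228, 711, 224]
t=1: [351, 458, 204, 287, 313, 346, 311]
t=2: [437, 496, 357, 403, 417, 435, 416]
t=3: [560, 592, 516, 541, 549, 558, 548]
t=4: [580, 563, 604, 590, 586, 581, 587]
t=5: [544, 554, 531, 539, 541, 544, 541]
t=6: [596, 591, 603, 599, 598, 596, 598]
t=7: [526, 529, 522, 525, 525, 526, 525]
t=8: [619, 617, 621, 619, 619, 619, 619]
t=9: [497, 498, 496, 497, 497, 497, 497]
t=10: [649, 649, 648, 649, 649, 649, 649]
t=11: [458, 458, 459, 458, 458, 458, 458]
t=12: [598, 598, 598, 598, 598, 598, 598]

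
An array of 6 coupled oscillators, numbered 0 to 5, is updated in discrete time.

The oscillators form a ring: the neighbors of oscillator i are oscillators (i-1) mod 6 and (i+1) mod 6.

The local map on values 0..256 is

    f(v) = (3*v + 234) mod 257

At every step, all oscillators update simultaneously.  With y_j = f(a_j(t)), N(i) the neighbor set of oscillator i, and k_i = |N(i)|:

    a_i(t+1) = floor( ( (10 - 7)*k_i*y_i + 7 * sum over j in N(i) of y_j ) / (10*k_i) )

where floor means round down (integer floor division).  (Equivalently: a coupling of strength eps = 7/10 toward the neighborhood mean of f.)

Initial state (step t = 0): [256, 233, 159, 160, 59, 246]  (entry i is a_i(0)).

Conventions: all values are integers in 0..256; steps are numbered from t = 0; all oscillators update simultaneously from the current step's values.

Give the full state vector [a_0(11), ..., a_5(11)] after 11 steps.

Answer: [150, 150, 192, 225, 225, 183]

Derivation:
t=0: [256, 233, 159, 160, 59, 246]
t=1: [196, 198, 185, 182, 186, 195]
t=2: [52, 41, 28, 16, 26, 39]
t=3: [107, 97, 62, 48, 58, 94]
t=4: [16, 74, 95, 146, 88, 67]
t=5: [139, 70, 126, 133, 189, 146]
t=6: [161, 138, 136, 80, 105, 105]
t=7: [120, 156, 161, 122, 98, 93]
t=8: [179, 155, 156, 101, 123, 109]
t=9: [81, 121, 129, 103, 51, 45]
t=10: [134, 139, 71, 91, 88, 156]
t=11: [150, 150, 192, 225, 225, 183]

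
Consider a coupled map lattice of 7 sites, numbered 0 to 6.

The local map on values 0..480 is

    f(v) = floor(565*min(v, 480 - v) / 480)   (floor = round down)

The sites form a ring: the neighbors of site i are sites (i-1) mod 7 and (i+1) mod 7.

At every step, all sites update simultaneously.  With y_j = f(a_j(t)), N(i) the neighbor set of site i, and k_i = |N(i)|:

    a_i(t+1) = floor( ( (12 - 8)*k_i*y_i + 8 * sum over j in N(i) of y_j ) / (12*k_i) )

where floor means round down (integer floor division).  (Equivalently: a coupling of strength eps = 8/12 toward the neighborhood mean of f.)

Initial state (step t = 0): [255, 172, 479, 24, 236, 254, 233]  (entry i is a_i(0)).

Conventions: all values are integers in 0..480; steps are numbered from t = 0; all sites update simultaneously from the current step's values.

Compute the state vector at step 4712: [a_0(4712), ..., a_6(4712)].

Answer: [234, 234, 234, 234, 234, 234, 234]
Key observation: The state at step 13, [275, 275, 275, 275, 275, 275, 275], reappears at step 17: the system is in a cycle of period 4 from step 13 on.  Therefore the state at step 4712 equals the state at step 13 + ((4712 - 13) mod 4) = 16, which is [234, 234, 234, 234, 234, 234, 234].

Derivation:
t=0: [255, 172, 479, 24, 236, 254, 233]
t=1: [246, 155, 77, 102, 190, 272, 268]
t=2: [235, 182, 130, 144, 195, 238, 256]
t=3: [251, 214, 178, 183, 226, 257, 273]
t=4: [254, 243, 225, 230, 247, 257, 258]
t=5: [268, 269, 270, 269, 268, 265, 263]
t=6: [250, 248, 247, 248, 250, 252, 252]
t=7: [270, 272, 273, 272, 270, 268, 268]
t=8: [246, 244, 243, 244, 246, 248, 248]
t=9: [275, 276, 277, 276, 275, 273, 273]
t=10: [241, 239, 239, 239, 241, 242, 242]
t=11: [280, 281, 281, 281, 280, 280, 280]
t=12: [234, 234, 234, 234, 234, 235, 235]
t=13: [275, 275, 275, 275, 275, 275, 275]
t=14: [241, 241, 241, 241, 241, 241, 241]
t=15: [281, 281, 281, 281, 281, 281, 281]
t=16: [234, 234, 234, 234, 234, 234, 234]
t=17: [275, 275, 275, 275, 275, 275, 275]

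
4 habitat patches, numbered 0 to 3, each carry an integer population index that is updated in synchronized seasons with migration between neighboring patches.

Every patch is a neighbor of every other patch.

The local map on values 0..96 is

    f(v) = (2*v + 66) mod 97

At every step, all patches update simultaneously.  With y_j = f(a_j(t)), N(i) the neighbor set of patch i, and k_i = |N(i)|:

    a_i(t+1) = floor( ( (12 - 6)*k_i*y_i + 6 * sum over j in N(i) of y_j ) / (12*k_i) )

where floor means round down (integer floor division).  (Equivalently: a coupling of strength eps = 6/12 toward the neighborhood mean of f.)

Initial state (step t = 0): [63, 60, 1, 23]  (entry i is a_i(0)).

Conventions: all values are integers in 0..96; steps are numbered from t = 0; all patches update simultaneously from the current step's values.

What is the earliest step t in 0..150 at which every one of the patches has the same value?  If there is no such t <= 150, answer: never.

Simulating step by step:
t=0: [63, 60, 1, 23]  (not all equal)
t=1: [76, 74, 67, 49]  (not all equal)
t=2: [27, 26, 21, 41]  (not all equal)
t=3: [25, 24, 21, 34]  (not all equal)
t=4: [20, 19, 17, 26]  (not all equal)
t=5: [9, 9, 7, 13]  (not all equal)
t=6: [84, 84, 83, 87]  (not all equal)
t=7: [40, 40, 40, 42]  (not all equal)
t=8: [49, 49, 49, 51]  (not all equal)
t=9: [67, 67, 67, 69]  (not all equal)
t=10: [6, 6, 6, 8]  (not all equal)
t=11: [78, 78, 78, 80]  (not all equal)
t=12: [28, 28, 28, 30]  (not all equal)
t=13: [25, 25, 25, 27]  (not all equal)
t=14: [19, 19, 19, 21]  (not all equal)
t=15: [7, 7, 7, 9]  (not all equal)
t=16: [80, 80, 80, 82]  (not all equal)
t=17: [32, 32, 32, 34]  (not all equal)
t=18: [33, 33, 33, 35]  (not all equal)
t=19: [35, 35, 35, 37]  (not all equal)
t=20: [39, 39, 39, 41]  (not all equal)
t=21: [47, 47, 47, 49]  (not all equal)
t=22: [63, 63, 63, 65]  (not all equal)
t=23: [79, 79, 79, 48]  (not all equal)
t=24: [35, 35, 35, 47]  (not all equal)
t=25: [43, 43, 43, 51]  (not all equal)
t=26: [57, 57, 57, 63]  (not all equal)
t=27: [85, 85, 85, 89]  (not all equal)
t=28: [43, 43, 43, 46]  (not all equal)
t=29: [56, 56, 56, 58]  (not all equal)
t=30: [81, 81, 81, 83]  (not all equal)
t=31: [34, 34, 34, 36]  (not all equal)
t=32: [37, 37, 37, 39]  (not all equal)
t=33: [43, 43, 43, 45]  (not all equal)
t=34: [55, 55, 55, 57]  (not all equal)
t=35: [79, 79, 79, 81]  (not all equal)
t=36: [30, 30, 30, 32]  (not all equal)
t=37: [29, 29, 29, 31]  (not all equal)
t=38: [27, 27, 27, 29]  (not all equal)
t=39: [23, 23, 23, 25]  (not all equal)
t=40: [15, 15, 15, 17]  (not all equal)
t=41: [80, 80, 80, 49]  (not all equal)
t=42: [37, 37, 37, 49]  (not all equal)
t=43: [47, 47, 47, 55]  (not all equal)
t=44: [65, 65, 65, 71]  (not all equal)
t=45: [4, 4, 4, 8]  (not all equal)
t=46: [75, 75, 75, 78]  (not all equal)
t=47: [23, 23, 23, 25]  (not all equal)

Answer: never
Key observation: The state at step 39 reappears at step 47 — the system is in a cycle of period 8 from step 39 on.  No step 0..47 is synchronized, and the cycle repeats forever, so no step up to 150 (or ever) has all patches equal.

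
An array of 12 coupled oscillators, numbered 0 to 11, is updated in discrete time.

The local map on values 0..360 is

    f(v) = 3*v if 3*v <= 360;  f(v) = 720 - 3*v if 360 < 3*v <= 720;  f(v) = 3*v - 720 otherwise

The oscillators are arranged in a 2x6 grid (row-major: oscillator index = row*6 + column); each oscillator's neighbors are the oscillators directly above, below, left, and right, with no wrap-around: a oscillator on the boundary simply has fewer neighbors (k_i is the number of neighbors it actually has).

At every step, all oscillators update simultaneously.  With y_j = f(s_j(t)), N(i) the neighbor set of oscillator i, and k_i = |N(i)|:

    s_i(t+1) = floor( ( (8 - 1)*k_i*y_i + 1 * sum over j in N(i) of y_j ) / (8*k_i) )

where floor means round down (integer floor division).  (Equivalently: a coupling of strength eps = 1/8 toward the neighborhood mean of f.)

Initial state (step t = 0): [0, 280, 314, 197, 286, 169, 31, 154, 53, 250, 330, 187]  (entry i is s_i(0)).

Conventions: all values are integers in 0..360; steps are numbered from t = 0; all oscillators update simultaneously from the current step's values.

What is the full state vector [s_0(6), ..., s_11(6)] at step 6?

Answer: [206, 266, 188, 65, 309, 125, 262, 39, 123, 323, 186, 193]

Derivation:
t=0: [0, 280, 314, 197, 286, 169, 31, 154, 53, 250, 330, 187]
t=1: [13, 125, 211, 129, 146, 204, 97, 241, 160, 49, 249, 169]
t=2: [73, 307, 114, 312, 266, 125, 257, 39, 219, 153, 50, 194]
t=3: [207, 204, 319, 217, 97, 315, 65, 115, 85, 246, 151, 151]
t=4: [105, 122, 225, 83, 278, 231, 198, 325, 248, 40, 257, 264]
t=5: [305, 335, 65, 229, 113, 35, 145, 244, 38, 118, 57, 67]
t=6: [206, 266, 188, 65, 309, 125, 262, 39, 123, 323, 186, 193]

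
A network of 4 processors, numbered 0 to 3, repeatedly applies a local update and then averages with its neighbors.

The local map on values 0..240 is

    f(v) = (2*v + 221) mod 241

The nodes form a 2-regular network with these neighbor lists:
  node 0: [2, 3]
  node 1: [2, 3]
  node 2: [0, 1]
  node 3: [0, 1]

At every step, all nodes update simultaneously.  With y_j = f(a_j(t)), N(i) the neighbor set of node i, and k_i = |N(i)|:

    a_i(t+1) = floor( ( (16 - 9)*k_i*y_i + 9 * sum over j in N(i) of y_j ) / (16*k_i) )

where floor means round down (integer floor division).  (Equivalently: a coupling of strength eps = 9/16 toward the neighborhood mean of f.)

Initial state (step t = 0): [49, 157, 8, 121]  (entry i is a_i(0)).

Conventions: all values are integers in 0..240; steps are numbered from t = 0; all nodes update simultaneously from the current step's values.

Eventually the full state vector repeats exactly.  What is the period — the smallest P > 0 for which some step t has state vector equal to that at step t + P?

Answer: 24
Key observation: The state at step 18, [198, 191, 198, 191], reappears at step 42 — and no state repeats earlier — so the cycle the system enters has period 24.

Derivation:
t=0: [49, 157, 8, 121]
t=1: [163, 152, 140, 133]
t=2: [35, 25, 38, 32]
t=3: [50, 41, 47, 41]
t=4: [73, 65, 72, 67]
t=5: [122, 115, 120, 116]
t=6: [219, 213, 218, 214]
t=7: [173, 168, 172, 169]
t=8: [82, 77, 81, 78]
t=9: [141, 136, 140, 137]
t=10: [18, 13, 17, 14]
t=11: [13, 8, 12, 9]
t=12: [70, 172, 70, 172]
t=13: [109, 93, 109, 93]
t=14: [189, 175, 189, 175]
t=15: [109, 96, 109, 96]
t=16: [190, 179, 190, 179]
t=17: [112, 103, 112, 103]
t=18: [198, 191, 198, 191]
t=19: [131, 124, 131, 124]
t=20: [64, 164, 64, 164]
t=21: [96, 78, 96, 78]
t=22: [161, 146, 161, 146]
t=23: [52, 39, 52, 39]
t=24: [76, 65, 76, 65]
t=25: [125, 116, 125, 116]
t=26: [224, 217, 224, 217]
t=27: [183, 176, 183, 176]
t=28: [101, 94, 101, 94]
t=29: [178, 171, 178, 171]
t=30: [91, 84, 91, 84]
t=31: [158, 151, 158, 151]
t=32: [51, 44, 51, 44]
t=33: [78, 71, 78, 71]
t=34: [132, 125, 132, 125]
t=35: [66, 166, 66, 166]
t=36: [100, 82, 100, 82]
t=37: [169, 154, 169, 154]
t=38: [68, 55, 68, 55]
t=39: [108, 97, 108, 97]
t=40: [189, 180, 189, 180]
t=41: [111, 104, 111, 104]
t=42: [198, 191, 198, 191]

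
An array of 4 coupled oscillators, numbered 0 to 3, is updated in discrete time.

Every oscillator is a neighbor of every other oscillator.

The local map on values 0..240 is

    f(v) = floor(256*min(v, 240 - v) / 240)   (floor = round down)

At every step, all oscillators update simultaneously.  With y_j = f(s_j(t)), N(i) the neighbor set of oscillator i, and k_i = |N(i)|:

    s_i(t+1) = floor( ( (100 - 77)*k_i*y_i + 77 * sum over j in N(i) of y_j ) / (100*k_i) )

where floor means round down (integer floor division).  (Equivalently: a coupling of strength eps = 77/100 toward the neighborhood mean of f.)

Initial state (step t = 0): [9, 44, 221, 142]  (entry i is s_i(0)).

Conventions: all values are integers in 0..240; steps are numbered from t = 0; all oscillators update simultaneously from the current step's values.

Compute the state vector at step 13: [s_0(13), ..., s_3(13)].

Answer: [87, 87, 87, 87]

Derivation:
t=0: [9, 44, 221, 142]
t=1: [45, 44, 45, 43]
t=2: [46, 46, 46, 46]
t=3: [49, 49, 49, 49]
t=4: [52, 52, 52, 52]
t=5: [55, 55, 55, 55]
t=6: [58, 58, 58, 58]
t=7: [61, 61, 61, 61]
t=8: [65, 65, 65, 65]
t=9: [69, 69, 69, 69]
t=10: [73, 73, 73, 73]
t=11: [77, 77, 77, 77]
t=12: [82, 82, 82, 82]
t=13: [87, 87, 87, 87]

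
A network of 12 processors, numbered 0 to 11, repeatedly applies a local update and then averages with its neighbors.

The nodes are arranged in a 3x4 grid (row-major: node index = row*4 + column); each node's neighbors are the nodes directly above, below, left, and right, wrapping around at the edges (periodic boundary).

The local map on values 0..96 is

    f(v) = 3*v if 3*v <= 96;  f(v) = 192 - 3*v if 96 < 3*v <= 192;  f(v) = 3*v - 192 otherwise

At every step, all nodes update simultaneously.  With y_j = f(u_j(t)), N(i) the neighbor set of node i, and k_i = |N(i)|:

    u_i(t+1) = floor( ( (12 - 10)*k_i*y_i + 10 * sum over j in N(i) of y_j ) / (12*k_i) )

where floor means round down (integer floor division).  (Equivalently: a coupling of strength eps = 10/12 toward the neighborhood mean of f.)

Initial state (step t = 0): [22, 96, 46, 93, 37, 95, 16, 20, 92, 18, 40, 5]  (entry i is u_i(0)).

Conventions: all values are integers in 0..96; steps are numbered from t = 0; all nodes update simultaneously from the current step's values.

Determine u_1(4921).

Simulating step by step:
t=0: [22, 96, 46, 93, 37, 95, 16, 20, 92, 18, 40, 5]
t=1: [83, 71, 72, 55, 76, 73, 66, 58, 59, 80, 47, 65]
t=2: [30, 36, 25, 25, 30, 27, 26, 18, 32, 31, 25, 23]
t=3: [86, 84, 77, 72, 81, 85, 72, 74, 87, 85, 78, 74]
t=4: [53, 58, 37, 38, 56, 51, 40, 31, 55, 59, 39, 39]
t=5: [36, 38, 64, 71, 44, 33, 72, 67, 35, 35, 63, 69]
t=6: [65, 68, 26, 26, 66, 67, 25, 26, 65, 68, 26, 27]
t=7: [21, 23, 63, 63, 20, 23, 63, 63, 21, 23, 64, 62]
t=8: [51, 54, 16, 16, 51, 53, 16, 15, 51, 53, 16, 15]
t=9: [39, 36, 44, 44, 39, 36, 44, 45, 39, 36, 44, 45]
t=10: [73, 77, 65, 61, 73, 77, 64, 62, 73, 77, 64, 62]
t=11: [25, 29, 10, 10, 25, 28, 10, 9, 25, 28, 10, 9]
t=12: [68, 71, 41, 38, 66, 71, 40, 38, 66, 71, 40, 38]
t=13: [25, 29, 62, 62, 25, 28, 62, 61, 25, 28, 62, 61]
t=14: [63, 66, 22, 21, 63, 66, 22, 21, 63, 66, 22, 21]
t=15: [16, 17, 52, 51, 16, 17, 52, 51, 16, 17, 52, 51]
t=16: [46, 47, 39, 40, 46, 47, 39, 40, 46, 47, 39, 40]
t=17: [57, 56, 69, 68, 57, 56, 69, 68, 57, 56, 69, 68]
t=18: [19, 21, 16, 14, 19, 21, 16, 14, 19, 21, 16, 14]
t=19: [55, 58, 49, 46, 55, 58, 49, 46, 55, 58, 49, 46]
t=20: [30, 25, 41, 46, 30, 25, 41, 46, 30, 25, 41, 46]
t=21: [79, 76, 67, 64, 79, 76, 67, 64, 79, 76, 67, 64]
t=22: [33, 32, 12, 11, 33, 32, 12, 11, 33, 32, 12, 11]
t=23: [81, 82, 47, 46, 81, 82, 47, 46, 81, 82, 47, 46]
t=24: [52, 52, 52, 52, 52, 52, 52, 52, 52, 52, 52, 52]
t=25: [36, 36, 36, 36, 36, 36, 36, 36, 36, 36, 36, 36]
t=26: [84, 84, 84, 84, 84, 84, 84, 84, 84, 84, 84, 84]
t=27: [60, 60, 60, 60, 60, 60, 60, 60, 60, 60, 60, 60]
t=28: [12, 12, 12, 12, 12, 12, 12, 12, 12, 12, 12, 12]
t=29: [36, 36, 36, 36, 36, 36, 36, 36, 36, 36, 36, 36]

Answer: u_1(4921) = 36
Key observation: The state at step 25, [36, 36, 36, 36, 36, 36, 36, 36, 36, 36, 36, 36], reappears at step 29: the system is in a cycle of period 4 from step 25 on.  Therefore the state at step 4921 equals the state at step 25 + ((4921 - 25) mod 4) = 25, which is [36, 36, 36, 36, 36, 36, 36, 36, 36, 36, 36, 36].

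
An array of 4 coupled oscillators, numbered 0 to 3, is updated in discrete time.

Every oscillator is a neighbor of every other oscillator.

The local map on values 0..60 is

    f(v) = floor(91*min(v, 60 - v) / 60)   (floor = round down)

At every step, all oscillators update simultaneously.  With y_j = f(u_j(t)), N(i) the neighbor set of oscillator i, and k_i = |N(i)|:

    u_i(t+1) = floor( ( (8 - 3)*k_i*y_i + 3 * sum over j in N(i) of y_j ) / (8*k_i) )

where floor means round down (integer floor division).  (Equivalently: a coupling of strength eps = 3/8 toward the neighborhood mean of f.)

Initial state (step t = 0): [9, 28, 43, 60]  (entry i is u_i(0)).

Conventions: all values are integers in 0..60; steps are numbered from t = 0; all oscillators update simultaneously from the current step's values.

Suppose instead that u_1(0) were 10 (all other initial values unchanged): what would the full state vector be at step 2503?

Answer: [33, 33, 33, 33]
Key observation: The state at step 14, [40, 40, 40, 40], reappears at step 19: the system is in a cycle of period 5 from step 14 on.  Therefore the state at step 2503 equals the state at step 14 + ((2503 - 14) mod 5) = 18, which is [33, 33, 33, 33].

Derivation:
t=0: [9, 10, 43, 60]
t=1: [13, 14, 19, 6]
t=2: [19, 20, 23, 14]
t=3: [28, 29, 31, 24]
t=4: [41, 42, 42, 38]
t=5: [28, 27, 27, 30]
t=6: [41, 40, 40, 43]
t=7: [28, 29, 29, 26]
t=8: [41, 42, 42, 40]
t=9: [28, 27, 27, 29]
t=10: [41, 40, 40, 42]
t=11: [28, 29, 29, 27]
t=12: [42, 42, 42, 41]
t=13: [27, 27, 27, 27]
t=14: [40, 40, 40, 40]
t=15: [30, 30, 30, 30]
t=16: [45, 45, 45, 45]
t=17: [22, 22, 22, 22]
t=18: [33, 33, 33, 33]
t=19: [40, 40, 40, 40]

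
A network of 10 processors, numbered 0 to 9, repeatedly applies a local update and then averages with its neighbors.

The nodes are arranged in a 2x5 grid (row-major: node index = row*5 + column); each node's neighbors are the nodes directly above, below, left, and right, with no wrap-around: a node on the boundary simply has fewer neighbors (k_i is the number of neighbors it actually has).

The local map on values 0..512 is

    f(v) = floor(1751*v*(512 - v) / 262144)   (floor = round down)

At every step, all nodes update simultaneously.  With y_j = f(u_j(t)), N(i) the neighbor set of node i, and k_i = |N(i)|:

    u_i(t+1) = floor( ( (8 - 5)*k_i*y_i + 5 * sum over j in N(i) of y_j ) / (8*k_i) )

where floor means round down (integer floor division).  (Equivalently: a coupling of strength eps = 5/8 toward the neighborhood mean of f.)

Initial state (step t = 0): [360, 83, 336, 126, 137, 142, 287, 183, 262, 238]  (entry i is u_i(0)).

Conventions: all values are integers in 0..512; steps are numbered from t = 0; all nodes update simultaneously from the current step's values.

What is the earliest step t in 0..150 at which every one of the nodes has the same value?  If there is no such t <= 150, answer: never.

Simulating step by step:
t=0: [360, 83, 336, 126, 137, 142, 287, 183, 262, 238]  (not all equal)
t=1: [320, 337, 348, 366, 365, 380, 367, 413, 405, 406]  (not all equal)
t=2: [381, 386, 355, 347, 335, 364, 341, 315, 299, 309]  (not all equal)
t=3: [338, 349, 372, 391, 398, 360, 374, 402, 412, 413]  (not all equal)
t=4: [379, 367, 336, 311, 297, 366, 345, 311, 287, 283]  (not all equal)
t=5: [348, 365, 395, 417, 425, 358, 379, 408, 425, 429]  (not all equal)
t=6: [369, 347, 304, 265, 248, 362, 336, 291, 255, 242]  (not all equal)
t=7: [364, 386, 418, 433, 436, 369, 392, 422, 435, 436]  (not all equal)
t=8: [345, 316, 265, 232, 223, 342, 311, 261, 229, 221]  (not all equal)
t=9: [394, 412, 431, 433, 430, 395, 414, 431, 432, 430]  (not all equal)
t=10: [298, 272, 240, 230, 232, 297, 271, 240, 231, 233]  (not all equal)
t=11: [428, 433, 435, 433, 433, 428, 433, 435, 433, 433]  (not all equal)
t=12: [236, 229, 225, 226, 228, 236, 229, 225, 226, 228]  (not all equal)
t=13: [434, 432, 431, 431, 431, 434, 432, 431, 431, 431]  (not all equal)
t=14: [227, 229, 232, 233, 233, 227, 229, 232, 233, 233]  (not all equal)
t=15: [432, 432, 433, 433, 434, 432, 432, 433, 433, 434]  (not all equal)
t=16: [230, 229, 228, 227, 226, 230, 229, 228, 227, 226]  (not all equal)
t=17: [432, 432, 432, 431, 431, 432, 432, 432, 431, 431]  (not all equal)
t=18: [230, 230, 230, 232, 233, 230, 230, 230, 232, 233]  (not all equal)
t=19: [433, 433, 433, 433, 433, 433, 433, 433, 433, 433]  (all equal)

Answer: 19
Key observation: Synchronization is absorbing here: once all nodes are equal they stay equal, and step 19 is the first all-equal step.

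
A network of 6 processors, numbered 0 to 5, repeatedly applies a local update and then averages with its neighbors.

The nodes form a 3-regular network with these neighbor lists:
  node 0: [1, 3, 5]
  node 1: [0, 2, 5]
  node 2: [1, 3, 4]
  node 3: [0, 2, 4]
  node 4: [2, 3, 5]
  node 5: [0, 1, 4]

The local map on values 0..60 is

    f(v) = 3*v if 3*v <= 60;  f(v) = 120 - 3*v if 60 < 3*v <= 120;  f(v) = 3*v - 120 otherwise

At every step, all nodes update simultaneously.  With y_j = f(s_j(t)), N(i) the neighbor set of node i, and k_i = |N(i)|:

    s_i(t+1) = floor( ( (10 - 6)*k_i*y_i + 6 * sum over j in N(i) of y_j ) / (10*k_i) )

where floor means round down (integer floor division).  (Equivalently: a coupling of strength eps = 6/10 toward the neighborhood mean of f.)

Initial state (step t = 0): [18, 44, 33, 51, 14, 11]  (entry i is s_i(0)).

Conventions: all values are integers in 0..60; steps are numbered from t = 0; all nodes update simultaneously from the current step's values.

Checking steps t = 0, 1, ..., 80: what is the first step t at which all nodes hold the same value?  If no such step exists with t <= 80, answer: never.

Answer: never
Key observation: The state at step 8 reappears at step 12 — the system is in a cycle of period 4 from step 8 on.  No step 0..12 is synchronized, and the cycle repeats forever, so no step up to 80 (or ever) has all nodes equal.

Derivation:
t=0: [18, 44, 33, 51, 14, 11]  (not all equal)
t=1: [37, 26, 25, 36, 34, 34]  (not all equal)
t=2: [18, 31, 32, 19, 22, 21]  (not all equal)
t=3: [49, 37, 37, 49, 49, 49]  (not all equal)
t=4: [23, 16, 16, 23, 23, 23]  (not all equal)
t=5: [50, 49, 49, 50, 50, 50]  (not all equal)
t=6: [29, 28, 28, 29, 29, 29]  (not all equal)
t=7: [33, 34, 34, 33, 33, 33]  (not all equal)
t=8: [20, 19, 19, 20, 20, 20]  (not all equal)
t=9: [59, 58, 58, 59, 59, 59]  (not all equal)
t=10: [56, 55, 55, 56, 56, 56]  (not all equal)
t=11: [47, 46, 46, 47, 47, 47]  (not all equal)
t=12: [20, 19, 19, 20, 20, 20]  (not all equal)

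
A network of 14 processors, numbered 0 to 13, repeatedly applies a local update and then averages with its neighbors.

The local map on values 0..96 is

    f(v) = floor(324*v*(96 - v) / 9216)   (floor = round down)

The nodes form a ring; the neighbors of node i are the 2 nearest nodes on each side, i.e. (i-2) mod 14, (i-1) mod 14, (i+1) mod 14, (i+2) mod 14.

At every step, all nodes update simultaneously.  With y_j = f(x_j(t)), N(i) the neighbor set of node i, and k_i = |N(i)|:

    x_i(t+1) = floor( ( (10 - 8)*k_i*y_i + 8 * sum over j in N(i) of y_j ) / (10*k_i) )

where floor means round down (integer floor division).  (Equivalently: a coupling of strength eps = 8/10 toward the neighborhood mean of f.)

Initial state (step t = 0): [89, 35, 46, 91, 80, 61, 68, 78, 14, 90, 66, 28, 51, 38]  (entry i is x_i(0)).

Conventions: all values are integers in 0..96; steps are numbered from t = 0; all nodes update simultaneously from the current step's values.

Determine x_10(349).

Simulating step by step:
t=0: [89, 35, 46, 91, 80, 61, 68, 78, 14, 90, 66, 28, 51, 38]
t=1: [66, 53, 47, 58, 56, 50, 55, 49, 48, 48, 54, 62, 62, 63]
t=2: [75, 75, 76, 79, 78, 78, 79, 80, 80, 79, 77, 76, 73, 74]
t=3: [55, 53, 51, 50, 49, 47, 47, 46, 47, 48, 51, 53, 55, 55]
t=4: [79, 79, 79, 80, 80, 80, 80, 80, 80, 80, 80, 79, 79, 79]
t=5: [47, 46, 46, 45, 45, 45, 45, 45, 45, 45, 45, 46, 46, 47]
t=6: [80, 80, 80, 80, 80, 80, 80, 80, 80, 80, 80, 80, 80, 80]
t=7: [45, 45, 45, 45, 45, 45, 45, 45, 45, 45, 45, 45, 45, 45]
t=8: [80, 80, 80, 80, 80, 80, 80, 80, 80, 80, 80, 80, 80, 80]

Answer: x_10(349) = 45
Key observation: The state at step 6, [80, 80, 80, 80, 80, 80, 80, 80, 80, 80, 80, 80, 80, 80], reappears at step 8: the system is in a cycle of period 2 from step 6 on.  Therefore the state at step 349 equals the state at step 6 + ((349 - 6) mod 2) = 7, which is [45, 45, 45, 45, 45, 45, 45, 45, 45, 45, 45, 45, 45, 45].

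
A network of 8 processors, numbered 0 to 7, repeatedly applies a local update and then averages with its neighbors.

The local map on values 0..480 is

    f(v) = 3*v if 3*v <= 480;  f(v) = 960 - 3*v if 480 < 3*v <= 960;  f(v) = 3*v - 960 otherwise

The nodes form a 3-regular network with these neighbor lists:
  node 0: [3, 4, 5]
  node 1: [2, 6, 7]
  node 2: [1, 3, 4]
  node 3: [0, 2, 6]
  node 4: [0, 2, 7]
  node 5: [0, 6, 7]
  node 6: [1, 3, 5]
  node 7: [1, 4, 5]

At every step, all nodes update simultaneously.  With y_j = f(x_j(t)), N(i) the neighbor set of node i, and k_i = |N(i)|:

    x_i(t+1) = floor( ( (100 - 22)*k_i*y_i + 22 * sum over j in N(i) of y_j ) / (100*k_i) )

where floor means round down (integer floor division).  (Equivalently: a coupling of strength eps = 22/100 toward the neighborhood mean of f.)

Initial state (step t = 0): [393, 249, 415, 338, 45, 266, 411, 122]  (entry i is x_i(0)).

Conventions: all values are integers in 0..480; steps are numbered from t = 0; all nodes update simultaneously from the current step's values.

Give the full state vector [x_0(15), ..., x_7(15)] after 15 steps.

Answer: [146, 262, 212, 300, 317, 300, 127, 212]

Derivation:
t=0: [393, 249, 415, 338, 45, 266, 411, 122]
t=1: [196, 233, 251, 99, 169, 189, 244, 322]
t=2: [373, 235, 235, 290, 396, 350, 247, 85]
t=3: [153, 252, 240, 116, 226, 116, 202, 240]
t=4: [429, 220, 248, 348, 288, 348, 342, 248]
t=5: [274, 270, 203, 110, 130, 110, 85, 203]
t=6: [184, 187, 337, 311, 365, 311, 258, 337]
t=7: [332, 332, 80, 68, 142, 68, 178, 80]
t=8: [89, 94, 236, 210, 370, 210, 364, 236]
t=9: [267, 266, 252, 305, 173, 305, 172, 252]
t=10: [162, 188, 206, 94, 385, 94, 364, 206]
t=11: [425, 368, 330, 289, 237, 289, 173, 330]
t=12: [277, 149, 59, 130, 221, 130, 368, 59]
t=13: [179, 385, 221, 337, 267, 337, 202, 221]
t=14: [349, 221, 261, 118, 198, 118, 297, 261]
t=15: [146, 262, 212, 300, 317, 300, 127, 212]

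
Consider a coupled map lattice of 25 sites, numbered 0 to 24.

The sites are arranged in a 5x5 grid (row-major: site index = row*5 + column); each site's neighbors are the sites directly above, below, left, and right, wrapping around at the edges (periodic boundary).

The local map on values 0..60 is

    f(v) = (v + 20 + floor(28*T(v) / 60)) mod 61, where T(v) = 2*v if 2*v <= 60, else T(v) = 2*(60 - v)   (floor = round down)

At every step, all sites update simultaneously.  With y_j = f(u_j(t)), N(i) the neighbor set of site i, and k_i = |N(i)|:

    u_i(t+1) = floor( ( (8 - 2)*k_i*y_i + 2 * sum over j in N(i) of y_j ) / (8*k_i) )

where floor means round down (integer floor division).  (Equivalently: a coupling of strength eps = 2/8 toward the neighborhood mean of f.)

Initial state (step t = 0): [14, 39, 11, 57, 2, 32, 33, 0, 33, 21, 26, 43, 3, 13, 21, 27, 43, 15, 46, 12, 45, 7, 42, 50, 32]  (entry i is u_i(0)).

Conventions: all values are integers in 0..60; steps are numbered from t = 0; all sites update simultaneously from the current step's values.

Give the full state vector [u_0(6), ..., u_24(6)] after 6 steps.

Answer: [53, 52, 53, 55, 21, 49, 53, 49, 51, 9, 54, 49, 32, 21, 19, 54, 49, 32, 21, 20, 53, 52, 49, 53, 22]

Derivation:
t=0: [14, 39, 11, 57, 2, 32, 33, 0, 33, 21, 26, 43, 3, 13, 21, 27, 43, 15, 46, 12, 45, 7, 42, 50, 32]
t=1: [39, 21, 35, 19, 26, 21, 17, 21, 21, 52, 13, 17, 26, 41, 54, 13, 19, 41, 23, 38, 20, 29, 21, 17, 19]
t=2: [24, 51, 27, 50, 15, 53, 53, 53, 54, 22, 44, 49, 15, 18, 19, 44, 50, 20, 8, 20, 51, 25, 51, 49, 50]
t=3: [10, 16, 12, 19, 39, 16, 18, 19, 19, 9, 19, 19, 46, 50, 50, 19, 19, 51, 38, 51, 16, 9, 19, 19, 22]
t=4: [39, 48, 45, 52, 21, 49, 53, 52, 52, 36, 53, 53, 22, 20, 21, 53, 52, 22, 19, 19, 45, 41, 51, 50, 9]
t=5: [19, 17, 18, 20, 50, 17, 18, 16, 20, 22, 20, 16, 6, 51, 54, 20, 16, 6, 50, 52, 19, 17, 16, 21, 37]
t=6: [53, 52, 53, 55, 21, 49, 53, 49, 51, 9, 54, 49, 32, 21, 19, 54, 49, 32, 21, 20, 53, 52, 49, 53, 22]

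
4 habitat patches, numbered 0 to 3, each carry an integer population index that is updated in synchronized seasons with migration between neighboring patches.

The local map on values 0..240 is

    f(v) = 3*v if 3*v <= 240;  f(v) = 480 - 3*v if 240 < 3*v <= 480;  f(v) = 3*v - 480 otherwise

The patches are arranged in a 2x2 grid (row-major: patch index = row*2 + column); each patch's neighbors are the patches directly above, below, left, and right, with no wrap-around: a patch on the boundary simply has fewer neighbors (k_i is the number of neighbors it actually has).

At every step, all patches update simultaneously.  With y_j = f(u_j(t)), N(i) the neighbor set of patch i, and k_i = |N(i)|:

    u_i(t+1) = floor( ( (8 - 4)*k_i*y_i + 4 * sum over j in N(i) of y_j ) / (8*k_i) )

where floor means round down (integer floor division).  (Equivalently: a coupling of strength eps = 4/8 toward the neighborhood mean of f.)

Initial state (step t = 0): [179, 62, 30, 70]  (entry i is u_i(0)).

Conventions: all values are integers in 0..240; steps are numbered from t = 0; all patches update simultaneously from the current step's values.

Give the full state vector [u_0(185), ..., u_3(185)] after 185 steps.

Answer: [144, 144, 144, 144]
Key observation: The state at step 28, [48, 48, 48, 48], reappears at step 30: the system is in a cycle of period 2 from step 28 on.  Therefore the state at step 185 equals the state at step 28 + ((185 - 28) mod 2) = 29, which is [144, 144, 144, 144].

Derivation:
t=0: [179, 62, 30, 70]
t=1: [97, 159, 111, 174]
t=2: [132, 59, 131, 58]
t=3: [108, 153, 108, 153]
t=4: [122, 54, 122, 54]
t=5: [126, 150, 126, 150]
t=6: [84, 48, 84, 48]
t=7: [207, 165, 207, 165]
t=8: [109, 46, 109, 46]
t=9: [149, 141, 149, 141]
t=10: [39, 51, 39, 51]
t=11: [126, 144, 126, 144]
t=12: [88, 61, 88, 61]
t=13: [207, 191, 207, 191]
t=14: [129, 105, 129, 105]
t=15: [111, 147, 111, 147]
t=16: [120, 66, 120, 66]
t=17: [139, 178, 139, 178]
t=18: [60, 56, 60, 56]
t=19: [177, 171, 177, 171]
t=20: [46, 37, 46, 37]
t=21: [131, 117, 131, 117]
t=22: [97, 118, 97, 118]
t=23: [173, 141, 173, 141]
t=24: [43, 52, 43, 52]
t=25: [135, 149, 135, 149]
t=26: [64, 43, 64, 43]
t=27: [176, 144, 176, 144]
t=28: [48, 48, 48, 48]
t=29: [144, 144, 144, 144]
t=30: [48, 48, 48, 48]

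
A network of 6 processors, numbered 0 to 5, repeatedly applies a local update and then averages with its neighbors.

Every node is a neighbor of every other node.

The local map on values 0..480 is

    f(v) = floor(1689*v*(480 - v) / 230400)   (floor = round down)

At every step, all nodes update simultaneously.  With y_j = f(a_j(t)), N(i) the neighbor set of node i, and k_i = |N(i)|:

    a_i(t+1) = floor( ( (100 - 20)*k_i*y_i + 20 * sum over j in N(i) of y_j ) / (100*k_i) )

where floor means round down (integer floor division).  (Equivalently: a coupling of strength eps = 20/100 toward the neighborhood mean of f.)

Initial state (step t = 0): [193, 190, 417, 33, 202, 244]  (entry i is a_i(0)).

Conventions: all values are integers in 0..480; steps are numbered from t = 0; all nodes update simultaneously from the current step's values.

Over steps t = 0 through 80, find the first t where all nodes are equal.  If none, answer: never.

Simulating step by step:
t=0: [193, 190, 417, 33, 202, 244]  (not all equal)
t=1: [386, 383, 223, 159, 390, 398]  (not all equal)
t=2: [274, 279, 392, 357, 268, 254]  (not all equal)
t=3: [403, 401, 280, 333, 405, 408]  (not all equal)
t=4: [239, 242, 378, 338, 235, 229]  (not all equal)
t=5: [413, 413, 307, 359, 413, 412]  (not all equal)
t=6: [214, 214, 356, 302, 214, 216]  (not all equal)
t=7: [412, 412, 340, 394, 412, 413]  (not all equal)
t=8: [212, 212, 321, 245, 212, 210]  (not all equal)
t=9: [414, 414, 382, 419, 414, 413]  (not all equal)
t=10: [202, 202, 258, 192, 202, 204]  (not all equal)
t=11: [411, 411, 417, 406, 411, 411]  (not all equal)
t=12: [206, 206, 195, 216, 206, 206]  (not all equal)
t=13: [412, 412, 408, 416, 412, 412]  (not all equal)
t=14: [205, 205, 212, 197, 205, 205]  (not all equal)
t=15: [412, 412, 415, 409, 412, 412]  (not all equal)
t=16: [204, 204, 198, 210, 204, 204]  (not all equal)
t=17: [412, 412, 409, 414, 412, 412]  (not all equal)
t=18: [205, 205, 210, 201, 205, 205]  (not all equal)
t=19: [413, 413, 414, 411, 413, 413]  (not all equal)
t=20: [202, 202, 200, 205, 202, 202]  (not all equal)
t=21: [411, 411, 410, 412, 411, 411]  (not all equal)
t=22: [207, 207, 209, 205, 207, 207]  (not all equal)
t=23: [414, 414, 414, 413, 414, 414]  (not all equal)
t=24: [200, 200, 200, 201, 200, 200]  (not all equal)
t=25: [410, 410, 410, 410, 410, 410]  (all equal)

Answer: 25
Key observation: Synchronization is absorbing here: once all nodes are equal they stay equal, and step 25 is the first all-equal step.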